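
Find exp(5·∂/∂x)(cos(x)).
\cos{\left(x + 5 \right)}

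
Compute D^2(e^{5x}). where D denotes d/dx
25 e^{5 x}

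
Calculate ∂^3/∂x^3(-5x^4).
- 120 x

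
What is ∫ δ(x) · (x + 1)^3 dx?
1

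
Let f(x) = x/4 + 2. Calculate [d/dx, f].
\frac{1}{4}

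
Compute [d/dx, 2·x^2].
4 x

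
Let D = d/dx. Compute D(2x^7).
14 x^{6}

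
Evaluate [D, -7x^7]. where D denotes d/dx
- 49 x^{6}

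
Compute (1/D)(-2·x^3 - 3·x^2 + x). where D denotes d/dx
- \frac{x^{4}}{2} - x^{3} + \frac{x^{2}}{2}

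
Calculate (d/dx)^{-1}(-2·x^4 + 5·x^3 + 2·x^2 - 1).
- \frac{2 x^{5}}{5} + \frac{5 x^{4}}{4} + \frac{2 x^{3}}{3} - x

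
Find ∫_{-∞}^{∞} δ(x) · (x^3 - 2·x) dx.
0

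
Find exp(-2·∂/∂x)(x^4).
x^{4} - 8 x^{3} + 24 x^{2} - 32 x + 16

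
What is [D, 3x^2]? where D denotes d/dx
6 x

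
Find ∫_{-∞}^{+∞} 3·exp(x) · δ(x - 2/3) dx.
3 e^{\frac{2}{3}}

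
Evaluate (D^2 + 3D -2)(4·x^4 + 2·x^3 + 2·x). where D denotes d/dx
- 8 x^{4} + 44 x^{3} + 66 x^{2} + 8 x + 6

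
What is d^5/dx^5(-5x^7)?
- 12600 x^{2}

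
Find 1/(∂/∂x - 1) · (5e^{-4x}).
- e^{- 4 x}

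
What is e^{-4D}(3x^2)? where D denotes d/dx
3 x^{2} - 24 x + 48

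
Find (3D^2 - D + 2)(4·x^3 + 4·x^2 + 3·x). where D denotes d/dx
8 x^{3} - 4 x^{2} + 70 x + 21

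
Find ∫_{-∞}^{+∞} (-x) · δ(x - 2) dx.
-2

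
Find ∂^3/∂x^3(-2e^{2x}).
- 16 e^{2 x}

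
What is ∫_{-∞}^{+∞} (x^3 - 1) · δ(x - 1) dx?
0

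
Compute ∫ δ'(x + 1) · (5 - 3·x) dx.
3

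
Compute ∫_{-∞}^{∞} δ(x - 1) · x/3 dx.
\frac{1}{3}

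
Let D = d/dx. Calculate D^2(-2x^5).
- 40 x^{3}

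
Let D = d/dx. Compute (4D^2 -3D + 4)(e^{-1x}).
11 e^{- x}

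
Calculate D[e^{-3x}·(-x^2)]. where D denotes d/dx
x \left(3 x - 2\right) e^{- 3 x}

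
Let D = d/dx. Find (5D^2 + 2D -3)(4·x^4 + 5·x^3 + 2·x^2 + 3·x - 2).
- 12 x^{4} + 17 x^{3} + 264 x^{2} + 149 x + 32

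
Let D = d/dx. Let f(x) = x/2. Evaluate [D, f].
\frac{1}{2}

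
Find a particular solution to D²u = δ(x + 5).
\frac{|x + 5|}{2}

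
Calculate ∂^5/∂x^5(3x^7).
7560 x^{2}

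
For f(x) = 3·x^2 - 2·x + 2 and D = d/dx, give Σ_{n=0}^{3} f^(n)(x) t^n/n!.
3 t^{2} + 2 t \left(3 x - 1\right) + 3 x^{2} - 2 x + 2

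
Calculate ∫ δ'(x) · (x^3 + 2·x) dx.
-2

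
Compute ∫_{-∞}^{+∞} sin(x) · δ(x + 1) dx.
- \sin{\left(1 \right)}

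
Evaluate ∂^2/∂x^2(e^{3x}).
9 e^{3 x}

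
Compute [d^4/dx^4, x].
4\frac{d^{3}}{dx^{3}}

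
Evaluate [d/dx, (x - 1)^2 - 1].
2 x - 2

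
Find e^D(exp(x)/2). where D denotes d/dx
\frac{e^{x + 1}}{2}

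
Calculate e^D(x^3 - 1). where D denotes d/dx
x \left(x^{2} + 3 x + 3\right)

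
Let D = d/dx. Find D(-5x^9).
- 45 x^{8}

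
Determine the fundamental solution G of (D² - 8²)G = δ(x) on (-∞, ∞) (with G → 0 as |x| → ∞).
-\frac{e^{-8|x|}}{16}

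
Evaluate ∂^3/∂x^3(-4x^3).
-24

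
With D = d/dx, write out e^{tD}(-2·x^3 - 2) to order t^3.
- 2 t^{3} - 6 t^{2} x - 6 t x^{2} - 2 x^{3} - 2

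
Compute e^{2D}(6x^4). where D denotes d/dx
6 x^{4} + 48 x^{3} + 144 x^{2} + 192 x + 96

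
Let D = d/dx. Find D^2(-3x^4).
- 36 x^{2}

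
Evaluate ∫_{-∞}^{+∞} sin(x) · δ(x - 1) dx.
\sin{\left(1 \right)}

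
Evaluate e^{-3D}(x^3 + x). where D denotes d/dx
x^{3} - 9 x^{2} + 28 x - 30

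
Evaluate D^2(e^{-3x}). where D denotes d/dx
9 e^{- 3 x}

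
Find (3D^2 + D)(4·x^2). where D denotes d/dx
8 x + 24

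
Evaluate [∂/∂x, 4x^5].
20 x^{4}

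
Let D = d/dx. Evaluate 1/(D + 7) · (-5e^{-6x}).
- 5 e^{- 6 x}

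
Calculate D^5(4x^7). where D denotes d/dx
10080 x^{2}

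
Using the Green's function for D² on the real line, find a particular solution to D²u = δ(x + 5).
\frac{|x + 5|}{2}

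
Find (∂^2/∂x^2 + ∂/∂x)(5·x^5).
25 x^{3} \left(x + 4\right)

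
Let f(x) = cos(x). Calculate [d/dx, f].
- \sin{\left(x \right)}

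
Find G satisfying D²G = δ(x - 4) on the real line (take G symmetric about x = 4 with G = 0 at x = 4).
\frac{|x - 4|}{2}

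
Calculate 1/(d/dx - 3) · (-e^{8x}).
- \frac{e^{8 x}}{5}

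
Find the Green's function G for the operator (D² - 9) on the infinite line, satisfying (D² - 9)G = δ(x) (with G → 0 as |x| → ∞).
-\frac{e^{-3|x|}}{6}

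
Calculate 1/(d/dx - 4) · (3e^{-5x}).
- \frac{e^{- 5 x}}{3}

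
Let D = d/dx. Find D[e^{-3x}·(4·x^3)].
12 x^{2} \left(1 - x\right) e^{- 3 x}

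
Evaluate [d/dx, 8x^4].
32 x^{3}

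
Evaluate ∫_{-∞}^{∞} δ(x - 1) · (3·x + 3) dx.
6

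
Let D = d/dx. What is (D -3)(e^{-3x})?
- 6 e^{- 3 x}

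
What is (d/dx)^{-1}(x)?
\frac{x^{2}}{2}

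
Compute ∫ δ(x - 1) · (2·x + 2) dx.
4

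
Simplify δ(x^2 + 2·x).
\frac{\delta(x + 2) + \delta(x)}{2}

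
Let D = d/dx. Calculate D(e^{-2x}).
- 2 e^{- 2 x}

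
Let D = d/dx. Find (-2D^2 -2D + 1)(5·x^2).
5 x^{2} - 20 x - 20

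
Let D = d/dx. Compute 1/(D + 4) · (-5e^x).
- e^{x}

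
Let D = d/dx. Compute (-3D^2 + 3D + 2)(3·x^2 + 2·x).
6 x^{2} + 22 x - 12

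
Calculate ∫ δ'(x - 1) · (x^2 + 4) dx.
-2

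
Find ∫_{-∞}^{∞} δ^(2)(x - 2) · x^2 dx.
2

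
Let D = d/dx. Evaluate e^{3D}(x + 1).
x + 4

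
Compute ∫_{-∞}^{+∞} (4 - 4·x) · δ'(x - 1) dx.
4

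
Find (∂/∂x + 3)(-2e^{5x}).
- 16 e^{5 x}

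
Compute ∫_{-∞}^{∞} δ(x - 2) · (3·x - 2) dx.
4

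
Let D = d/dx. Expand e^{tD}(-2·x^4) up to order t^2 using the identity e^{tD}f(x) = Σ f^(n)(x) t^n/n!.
2 x^{2} \left(- 6 t^{2} - 4 t x - x^{2}\right)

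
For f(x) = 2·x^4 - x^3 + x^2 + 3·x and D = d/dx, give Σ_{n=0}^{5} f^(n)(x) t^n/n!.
2 t^{4} + t^{3} \left(8 x - 1\right) + t^{2} \left(12 x^{2} - 3 x + 1\right) + t \left(8 x^{3} - 3 x^{2} + 2 x + 3\right) + 2 x^{4} - x^{3} + x^{2} + 3 x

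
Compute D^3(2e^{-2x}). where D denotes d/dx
- 16 e^{- 2 x}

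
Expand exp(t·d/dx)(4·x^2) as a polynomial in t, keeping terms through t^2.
4 t^{2} + 8 t x + 4 x^{2}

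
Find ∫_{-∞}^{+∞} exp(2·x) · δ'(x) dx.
-2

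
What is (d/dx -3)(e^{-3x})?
- 6 e^{- 3 x}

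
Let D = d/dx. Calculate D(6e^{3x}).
18 e^{3 x}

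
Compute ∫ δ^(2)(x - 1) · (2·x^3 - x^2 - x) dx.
10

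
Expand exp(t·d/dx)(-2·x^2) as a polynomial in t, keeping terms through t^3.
- 2 t^{2} - 4 t x - 2 x^{2}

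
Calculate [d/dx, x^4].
4 x^{3}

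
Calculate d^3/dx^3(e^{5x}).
125 e^{5 x}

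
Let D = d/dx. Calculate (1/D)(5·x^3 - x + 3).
\frac{5 x^{4}}{4} - \frac{x^{2}}{2} + 3 x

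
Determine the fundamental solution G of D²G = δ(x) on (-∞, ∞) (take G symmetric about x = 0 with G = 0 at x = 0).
\frac{|x|}{2}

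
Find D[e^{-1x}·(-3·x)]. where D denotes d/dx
3 \left(x - 1\right) e^{- x}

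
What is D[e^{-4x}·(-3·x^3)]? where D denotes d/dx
x^{2} \left(12 x - 9\right) e^{- 4 x}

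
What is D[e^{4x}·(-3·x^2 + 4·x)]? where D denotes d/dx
\left(- 12 x^{2} + 10 x + 4\right) e^{4 x}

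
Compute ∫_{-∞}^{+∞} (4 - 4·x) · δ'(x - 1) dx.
4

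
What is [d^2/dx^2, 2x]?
4\frac{d}{dx}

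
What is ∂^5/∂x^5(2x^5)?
240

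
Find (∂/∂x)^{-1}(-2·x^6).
- \frac{2 x^{7}}{7}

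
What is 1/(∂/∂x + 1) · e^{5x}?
\frac{e^{5 x}}{6}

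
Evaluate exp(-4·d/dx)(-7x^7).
- 7 x^{7} + 196 x^{6} - 2352 x^{5} + 15680 x^{4} - 62720 x^{3} + 150528 x^{2} - 200704 x + 114688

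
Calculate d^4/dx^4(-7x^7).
- 5880 x^{3}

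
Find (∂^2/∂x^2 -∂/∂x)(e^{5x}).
20 e^{5 x}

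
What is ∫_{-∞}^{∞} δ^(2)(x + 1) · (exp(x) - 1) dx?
e^{-1}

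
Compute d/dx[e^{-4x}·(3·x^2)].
6 x \left(1 - 2 x\right) e^{- 4 x}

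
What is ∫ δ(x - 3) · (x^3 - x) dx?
24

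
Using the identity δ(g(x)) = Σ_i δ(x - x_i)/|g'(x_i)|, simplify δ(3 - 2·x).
\frac{\delta(x - 3/2)}{2}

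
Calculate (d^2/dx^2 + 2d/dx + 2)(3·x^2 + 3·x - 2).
6 x^{2} + 18 x + 8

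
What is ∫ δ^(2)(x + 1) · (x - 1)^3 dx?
-12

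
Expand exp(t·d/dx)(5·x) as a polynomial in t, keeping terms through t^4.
5 t + 5 x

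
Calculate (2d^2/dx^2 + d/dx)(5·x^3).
15 x \left(x + 4\right)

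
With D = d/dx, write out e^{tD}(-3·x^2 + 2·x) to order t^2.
- 3 t^{2} - 2 t \left(3 x - 1\right) - 3 x^{2} + 2 x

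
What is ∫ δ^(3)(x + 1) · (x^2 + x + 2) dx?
0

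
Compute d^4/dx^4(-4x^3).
0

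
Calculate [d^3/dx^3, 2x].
6\frac{d^{2}}{dx^{2}}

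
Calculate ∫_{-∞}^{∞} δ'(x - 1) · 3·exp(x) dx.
- 3 e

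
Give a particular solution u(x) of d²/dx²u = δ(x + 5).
\frac{|x + 5|}{2}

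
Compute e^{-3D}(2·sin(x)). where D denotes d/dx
2 \sin{\left(x - 3 \right)}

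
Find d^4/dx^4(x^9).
3024 x^{5}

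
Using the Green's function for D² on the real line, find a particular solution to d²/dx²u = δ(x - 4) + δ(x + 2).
\frac{|x - 4|}{2} + \frac{|x + 2|}{2}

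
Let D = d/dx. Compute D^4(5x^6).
1800 x^{2}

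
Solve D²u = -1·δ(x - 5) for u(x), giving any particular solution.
-\frac{|x - 5|}{2}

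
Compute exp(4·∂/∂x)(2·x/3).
\frac{2 x}{3} + \frac{8}{3}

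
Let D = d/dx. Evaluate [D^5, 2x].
10D^{4}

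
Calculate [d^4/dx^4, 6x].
24\frac{d^{3}}{dx^{3}}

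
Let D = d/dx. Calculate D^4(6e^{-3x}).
486 e^{- 3 x}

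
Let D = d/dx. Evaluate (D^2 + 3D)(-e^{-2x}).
2 e^{- 2 x}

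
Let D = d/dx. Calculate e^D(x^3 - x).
x \left(x^{2} + 3 x + 2\right)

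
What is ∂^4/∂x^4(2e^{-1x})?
2 e^{- x}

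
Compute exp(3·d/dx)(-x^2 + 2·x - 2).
- x^{2} - 4 x - 5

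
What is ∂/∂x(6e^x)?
6 e^{x}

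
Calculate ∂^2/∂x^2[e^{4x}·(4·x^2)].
\left(64 x^{2} + 64 x + 8\right) e^{4 x}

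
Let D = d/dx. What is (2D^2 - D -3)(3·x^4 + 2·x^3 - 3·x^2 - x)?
- 9 x^{4} - 18 x^{3} + 75 x^{2} + 33 x - 11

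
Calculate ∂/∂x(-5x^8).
- 40 x^{7}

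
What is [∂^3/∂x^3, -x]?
-3\frac{d^{2}}{dx^{2}}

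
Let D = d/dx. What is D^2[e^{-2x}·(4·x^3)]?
8 x \left(2 x^{2} - 6 x + 3\right) e^{- 2 x}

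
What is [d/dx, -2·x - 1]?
-2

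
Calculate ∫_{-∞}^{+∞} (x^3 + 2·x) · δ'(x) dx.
-2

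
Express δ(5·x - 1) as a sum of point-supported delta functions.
\frac{\delta(x - 1/5)}{5}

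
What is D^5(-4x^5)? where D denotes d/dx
-480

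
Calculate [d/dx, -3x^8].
- 24 x^{7}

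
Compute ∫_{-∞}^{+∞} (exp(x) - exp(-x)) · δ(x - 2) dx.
2 \sinh{\left(2 \right)}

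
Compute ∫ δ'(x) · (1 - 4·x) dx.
4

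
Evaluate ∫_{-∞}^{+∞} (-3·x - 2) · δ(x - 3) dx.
-11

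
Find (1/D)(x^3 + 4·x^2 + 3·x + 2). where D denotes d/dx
\frac{x^{4}}{4} + \frac{4 x^{3}}{3} + \frac{3 x^{2}}{2} + 2 x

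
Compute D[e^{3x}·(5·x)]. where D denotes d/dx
\left(15 x + 5\right) e^{3 x}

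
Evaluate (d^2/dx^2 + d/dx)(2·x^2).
4 x + 4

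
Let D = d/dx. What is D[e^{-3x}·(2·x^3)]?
6 x^{2} \left(1 - x\right) e^{- 3 x}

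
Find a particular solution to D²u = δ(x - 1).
\frac{|x - 1|}{2}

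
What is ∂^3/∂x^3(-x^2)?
0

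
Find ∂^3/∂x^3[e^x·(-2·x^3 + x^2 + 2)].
\left(- 2 x^{3} - 17 x^{2} - 30 x - 4\right) e^{x}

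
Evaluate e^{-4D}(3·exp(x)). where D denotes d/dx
3 e^{x - 4}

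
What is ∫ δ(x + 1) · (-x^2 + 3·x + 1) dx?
-3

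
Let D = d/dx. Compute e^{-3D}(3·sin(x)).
3 \sin{\left(x - 3 \right)}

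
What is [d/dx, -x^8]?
- 8 x^{7}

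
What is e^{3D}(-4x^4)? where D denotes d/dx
- 4 x^{4} - 48 x^{3} - 216 x^{2} - 432 x - 324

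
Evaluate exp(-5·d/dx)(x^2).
x^{2} - 10 x + 25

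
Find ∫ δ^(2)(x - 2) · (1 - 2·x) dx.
0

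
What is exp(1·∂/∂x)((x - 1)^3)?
x^{3}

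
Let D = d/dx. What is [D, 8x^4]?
32 x^{3}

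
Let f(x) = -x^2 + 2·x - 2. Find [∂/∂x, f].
2 - 2 x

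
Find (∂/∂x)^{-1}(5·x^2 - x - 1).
\frac{5 x^{3}}{3} - \frac{x^{2}}{2} - x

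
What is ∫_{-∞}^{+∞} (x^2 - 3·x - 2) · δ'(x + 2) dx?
7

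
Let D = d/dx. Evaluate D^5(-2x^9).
- 30240 x^{4}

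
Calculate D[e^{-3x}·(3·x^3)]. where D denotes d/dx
9 x^{2} \left(1 - x\right) e^{- 3 x}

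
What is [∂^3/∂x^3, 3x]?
9\frac{d^{2}}{dx^{2}}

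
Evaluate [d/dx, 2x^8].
16 x^{7}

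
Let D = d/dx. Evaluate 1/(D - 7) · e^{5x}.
- \frac{e^{5 x}}{2}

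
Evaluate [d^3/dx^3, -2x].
-6\frac{d^{2}}{dx^{2}}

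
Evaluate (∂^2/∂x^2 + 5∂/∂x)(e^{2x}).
14 e^{2 x}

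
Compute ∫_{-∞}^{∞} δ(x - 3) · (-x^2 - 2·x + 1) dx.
-14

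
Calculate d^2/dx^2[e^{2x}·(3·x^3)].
6 x \left(2 x^{2} + 6 x + 3\right) e^{2 x}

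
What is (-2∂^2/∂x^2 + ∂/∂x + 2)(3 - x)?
5 - 2 x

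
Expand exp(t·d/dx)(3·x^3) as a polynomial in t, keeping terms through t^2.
3 x \left(3 t^{2} + 3 t x + x^{2}\right)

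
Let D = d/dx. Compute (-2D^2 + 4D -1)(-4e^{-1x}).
28 e^{- x}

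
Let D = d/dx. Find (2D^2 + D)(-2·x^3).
6 x \left(- x - 4\right)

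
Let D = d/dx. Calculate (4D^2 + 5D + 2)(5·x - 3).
10 x + 19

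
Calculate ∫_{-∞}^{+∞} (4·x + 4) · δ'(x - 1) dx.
-4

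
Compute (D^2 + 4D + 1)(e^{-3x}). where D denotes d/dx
- 2 e^{- 3 x}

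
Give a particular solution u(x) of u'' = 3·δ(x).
\frac{3|x|}{2}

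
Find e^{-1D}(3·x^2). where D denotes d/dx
3 x^{2} - 6 x + 3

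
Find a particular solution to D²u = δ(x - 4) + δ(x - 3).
\frac{|x - 4|}{2} + \frac{|x - 3|}{2}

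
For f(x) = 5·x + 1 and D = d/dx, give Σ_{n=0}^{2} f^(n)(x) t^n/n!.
5 t + 5 x + 1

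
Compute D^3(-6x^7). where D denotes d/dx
- 1260 x^{4}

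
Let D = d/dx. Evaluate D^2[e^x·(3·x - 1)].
\left(3 x + 5\right) e^{x}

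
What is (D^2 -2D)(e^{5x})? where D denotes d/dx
15 e^{5 x}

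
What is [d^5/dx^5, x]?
5\frac{d^{4}}{dx^{4}}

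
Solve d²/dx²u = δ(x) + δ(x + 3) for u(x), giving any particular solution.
\frac{|x|}{2} + \frac{|x + 3|}{2}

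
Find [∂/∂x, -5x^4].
- 20 x^{3}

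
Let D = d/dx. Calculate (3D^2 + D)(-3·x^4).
12 x^{2} \left(- x - 9\right)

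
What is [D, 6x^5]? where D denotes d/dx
30 x^{4}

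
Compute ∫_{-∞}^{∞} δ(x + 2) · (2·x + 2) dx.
-2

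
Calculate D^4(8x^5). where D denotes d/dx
960 x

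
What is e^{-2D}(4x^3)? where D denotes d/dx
4 x^{3} - 24 x^{2} + 48 x - 32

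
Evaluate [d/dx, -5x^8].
- 40 x^{7}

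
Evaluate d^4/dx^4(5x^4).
120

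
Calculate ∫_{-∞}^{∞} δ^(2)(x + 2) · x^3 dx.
-12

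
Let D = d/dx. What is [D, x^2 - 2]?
2 x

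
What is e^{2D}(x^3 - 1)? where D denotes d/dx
x^{3} + 6 x^{2} + 12 x + 7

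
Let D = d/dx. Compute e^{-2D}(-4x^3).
- 4 x^{3} + 24 x^{2} - 48 x + 32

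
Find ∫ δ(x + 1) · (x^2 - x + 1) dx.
3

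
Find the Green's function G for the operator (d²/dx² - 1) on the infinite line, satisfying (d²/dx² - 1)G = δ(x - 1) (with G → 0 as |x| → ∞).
-\frac{e^{-|x - 1|}}{2}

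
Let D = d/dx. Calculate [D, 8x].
8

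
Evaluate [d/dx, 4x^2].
8 x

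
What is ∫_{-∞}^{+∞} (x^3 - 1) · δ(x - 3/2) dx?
\frac{19}{8}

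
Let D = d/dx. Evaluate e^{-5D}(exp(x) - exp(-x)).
- e^{5 - x} + e^{x - 5}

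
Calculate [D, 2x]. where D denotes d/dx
2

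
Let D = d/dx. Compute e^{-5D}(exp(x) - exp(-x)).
- e^{5 - x} + e^{x - 5}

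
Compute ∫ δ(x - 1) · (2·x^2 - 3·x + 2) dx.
1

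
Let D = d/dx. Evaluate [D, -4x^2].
- 8 x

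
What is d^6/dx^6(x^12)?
665280 x^{6}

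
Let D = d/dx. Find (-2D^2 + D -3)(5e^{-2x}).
- 65 e^{- 2 x}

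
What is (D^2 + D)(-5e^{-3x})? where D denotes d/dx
- 30 e^{- 3 x}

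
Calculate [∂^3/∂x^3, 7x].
21\frac{d^{2}}{dx^{2}}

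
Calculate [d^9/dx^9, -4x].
-36\frac{d^{8}}{dx^{8}}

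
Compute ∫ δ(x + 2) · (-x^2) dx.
-4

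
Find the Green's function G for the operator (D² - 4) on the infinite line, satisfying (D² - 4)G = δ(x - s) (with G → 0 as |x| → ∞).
-\frac{e^{-2|x-s|}}{4}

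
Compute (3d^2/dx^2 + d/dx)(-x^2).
- 2 x - 6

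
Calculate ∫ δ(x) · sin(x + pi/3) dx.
\frac{\sqrt{3}}{2}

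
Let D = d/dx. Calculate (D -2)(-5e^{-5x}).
35 e^{- 5 x}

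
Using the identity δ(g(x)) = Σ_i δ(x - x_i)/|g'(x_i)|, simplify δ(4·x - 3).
\frac{\delta(x - 3/4)}{4}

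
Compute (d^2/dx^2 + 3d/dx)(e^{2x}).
10 e^{2 x}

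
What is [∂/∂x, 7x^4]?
28 x^{3}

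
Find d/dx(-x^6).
- 6 x^{5}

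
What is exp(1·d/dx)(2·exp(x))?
2 e^{x + 1}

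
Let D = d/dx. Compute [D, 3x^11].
33 x^{10}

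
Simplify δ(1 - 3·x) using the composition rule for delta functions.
\frac{\delta(x - 1/3)}{3}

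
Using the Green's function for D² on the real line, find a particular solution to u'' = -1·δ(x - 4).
-\frac{|x - 4|}{2}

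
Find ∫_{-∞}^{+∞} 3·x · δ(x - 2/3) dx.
2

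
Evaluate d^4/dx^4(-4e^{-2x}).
- 64 e^{- 2 x}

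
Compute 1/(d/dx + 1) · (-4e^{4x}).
- \frac{4 e^{4 x}}{5}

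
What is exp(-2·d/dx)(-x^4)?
- x^{4} + 8 x^{3} - 24 x^{2} + 32 x - 16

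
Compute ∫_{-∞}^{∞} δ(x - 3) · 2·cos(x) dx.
2 \cos{\left(3 \right)}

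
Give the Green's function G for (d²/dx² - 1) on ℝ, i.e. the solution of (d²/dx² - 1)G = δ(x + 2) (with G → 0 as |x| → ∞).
-\frac{e^{-|x + 2|}}{2}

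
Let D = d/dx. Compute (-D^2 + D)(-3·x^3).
9 x \left(2 - x\right)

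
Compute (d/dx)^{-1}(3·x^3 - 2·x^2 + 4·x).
\frac{3 x^{4}}{4} - \frac{2 x^{3}}{3} + 2 x^{2}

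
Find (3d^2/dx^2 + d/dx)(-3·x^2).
- 6 x - 18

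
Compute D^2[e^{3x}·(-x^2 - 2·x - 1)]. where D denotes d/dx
\left(- 9 x^{2} - 30 x - 23\right) e^{3 x}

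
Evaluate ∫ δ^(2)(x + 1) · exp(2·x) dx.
\frac{4}{e^{2}}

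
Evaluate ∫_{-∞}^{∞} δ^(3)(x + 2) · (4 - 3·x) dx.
0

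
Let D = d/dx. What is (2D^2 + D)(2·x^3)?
6 x \left(x + 4\right)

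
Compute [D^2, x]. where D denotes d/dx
2D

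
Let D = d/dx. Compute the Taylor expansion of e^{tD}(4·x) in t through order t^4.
4 t + 4 x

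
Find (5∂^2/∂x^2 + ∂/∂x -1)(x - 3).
4 - x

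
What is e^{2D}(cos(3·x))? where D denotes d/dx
\cos{\left(3 x + 6 \right)}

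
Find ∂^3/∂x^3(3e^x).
3 e^{x}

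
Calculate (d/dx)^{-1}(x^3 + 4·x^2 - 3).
\frac{x^{4}}{4} + \frac{4 x^{3}}{3} - 3 x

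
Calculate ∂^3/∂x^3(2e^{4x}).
128 e^{4 x}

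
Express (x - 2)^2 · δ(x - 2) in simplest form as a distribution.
0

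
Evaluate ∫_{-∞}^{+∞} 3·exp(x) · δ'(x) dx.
-3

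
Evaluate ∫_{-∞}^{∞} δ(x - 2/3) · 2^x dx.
2^{\frac{2}{3}}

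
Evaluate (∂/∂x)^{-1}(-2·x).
- x^{2}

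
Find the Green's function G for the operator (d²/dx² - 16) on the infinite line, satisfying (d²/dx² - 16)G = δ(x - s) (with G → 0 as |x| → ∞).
-\frac{e^{-4|x-s|}}{8}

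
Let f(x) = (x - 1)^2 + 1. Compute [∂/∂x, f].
2 x - 2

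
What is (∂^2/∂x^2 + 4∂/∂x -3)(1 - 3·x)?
9 x - 15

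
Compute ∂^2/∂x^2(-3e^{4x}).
- 48 e^{4 x}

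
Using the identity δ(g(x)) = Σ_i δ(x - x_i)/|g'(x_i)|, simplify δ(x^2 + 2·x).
\frac{\delta(x + 2) + \delta(x)}{2}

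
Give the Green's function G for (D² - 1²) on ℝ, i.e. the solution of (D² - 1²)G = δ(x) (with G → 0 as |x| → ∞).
-\frac{e^{-|x|}}{2}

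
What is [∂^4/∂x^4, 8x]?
32\frac{d^{3}}{dx^{3}}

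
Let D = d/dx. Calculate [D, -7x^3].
- 21 x^{2}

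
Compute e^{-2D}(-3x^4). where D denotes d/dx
- 3 x^{4} + 24 x^{3} - 72 x^{2} + 96 x - 48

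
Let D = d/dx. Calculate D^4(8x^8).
13440 x^{4}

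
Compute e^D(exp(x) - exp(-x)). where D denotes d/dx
2 \sinh{\left(x + 1 \right)}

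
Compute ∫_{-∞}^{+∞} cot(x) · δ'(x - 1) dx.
\frac{1}{\sin^{2}{\left(1 \right)}}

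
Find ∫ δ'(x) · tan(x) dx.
-1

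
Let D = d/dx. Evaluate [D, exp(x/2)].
\frac{e^{\frac{x}{2}}}{2}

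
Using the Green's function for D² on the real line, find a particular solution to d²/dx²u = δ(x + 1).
\frac{|x + 1|}{2}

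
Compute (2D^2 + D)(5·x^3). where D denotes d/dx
15 x \left(x + 4\right)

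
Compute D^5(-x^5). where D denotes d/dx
-120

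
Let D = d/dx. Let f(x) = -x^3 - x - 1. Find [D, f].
- 3 x^{2} - 1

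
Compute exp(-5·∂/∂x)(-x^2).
- x^{2} + 10 x - 25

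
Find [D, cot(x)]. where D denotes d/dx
- \frac{1}{\sin^{2}{\left(x \right)}}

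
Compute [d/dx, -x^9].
- 9 x^{8}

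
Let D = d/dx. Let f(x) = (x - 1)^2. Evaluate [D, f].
2 x - 2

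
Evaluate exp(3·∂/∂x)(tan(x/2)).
\tan{\left(\frac{x}{2} + \frac{3}{2} \right)}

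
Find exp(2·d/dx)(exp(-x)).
e^{- x - 2}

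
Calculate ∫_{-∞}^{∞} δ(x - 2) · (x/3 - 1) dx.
- \frac{1}{3}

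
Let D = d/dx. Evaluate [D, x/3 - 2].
\frac{1}{3}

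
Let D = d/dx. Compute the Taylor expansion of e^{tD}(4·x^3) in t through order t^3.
4 t^{3} + 12 t^{2} x + 12 t x^{2} + 4 x^{3}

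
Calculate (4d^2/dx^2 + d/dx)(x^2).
2 x + 8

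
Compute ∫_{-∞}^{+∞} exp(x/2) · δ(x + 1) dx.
e^{- \frac{1}{2}}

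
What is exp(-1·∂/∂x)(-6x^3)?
- 6 x^{3} + 18 x^{2} - 18 x + 6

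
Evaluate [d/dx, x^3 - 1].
3 x^{2}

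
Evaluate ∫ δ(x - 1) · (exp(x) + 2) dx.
2 + e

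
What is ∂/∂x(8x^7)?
56 x^{6}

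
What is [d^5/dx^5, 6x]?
30\frac{d^{4}}{dx^{4}}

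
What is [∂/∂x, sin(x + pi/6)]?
\cos{\left(x + \frac{\pi}{6} \right)}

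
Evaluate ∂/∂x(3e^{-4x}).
- 12 e^{- 4 x}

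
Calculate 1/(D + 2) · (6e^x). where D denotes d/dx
2 e^{x}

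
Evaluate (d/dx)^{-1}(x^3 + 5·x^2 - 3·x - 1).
\frac{x^{4}}{4} + \frac{5 x^{3}}{3} - \frac{3 x^{2}}{2} - x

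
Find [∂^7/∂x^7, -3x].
-21\frac{d^{6}}{dx^{6}}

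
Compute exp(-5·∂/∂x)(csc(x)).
\csc{\left(x - 5 \right)}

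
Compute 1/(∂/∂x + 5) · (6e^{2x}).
\frac{6 e^{2 x}}{7}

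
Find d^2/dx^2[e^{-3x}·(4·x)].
12 \left(3 x - 2\right) e^{- 3 x}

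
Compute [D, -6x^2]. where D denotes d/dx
- 12 x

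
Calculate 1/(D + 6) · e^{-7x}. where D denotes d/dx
- e^{- 7 x}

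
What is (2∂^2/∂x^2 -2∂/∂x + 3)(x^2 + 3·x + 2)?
3 x^{2} + 5 x + 4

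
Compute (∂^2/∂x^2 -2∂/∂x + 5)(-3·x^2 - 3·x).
3 x \left(- 5 x - 1\right)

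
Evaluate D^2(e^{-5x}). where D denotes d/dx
25 e^{- 5 x}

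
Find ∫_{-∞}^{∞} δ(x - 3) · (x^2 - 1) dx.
8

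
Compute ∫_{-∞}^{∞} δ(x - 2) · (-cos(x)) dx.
- \cos{\left(2 \right)}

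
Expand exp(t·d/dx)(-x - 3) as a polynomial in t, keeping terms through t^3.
- t - x - 3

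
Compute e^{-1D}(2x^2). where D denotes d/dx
2 x^{2} - 4 x + 2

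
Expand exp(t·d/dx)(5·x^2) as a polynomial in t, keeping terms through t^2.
5 t^{2} + 10 t x + 5 x^{2}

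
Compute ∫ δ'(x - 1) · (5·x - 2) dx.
-5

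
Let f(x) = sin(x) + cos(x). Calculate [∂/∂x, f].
- \sin{\left(x \right)} + \cos{\left(x \right)}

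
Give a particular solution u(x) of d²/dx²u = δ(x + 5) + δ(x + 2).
\frac{|x + 5|}{2} + \frac{|x + 2|}{2}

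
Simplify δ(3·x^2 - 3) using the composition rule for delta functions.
\frac{\delta(x - 1) + \delta(x + 1)}{6}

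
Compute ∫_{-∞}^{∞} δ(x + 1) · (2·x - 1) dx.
-3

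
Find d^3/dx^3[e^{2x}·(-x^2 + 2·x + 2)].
\left(- 8 x^{2} - 8 x + 28\right) e^{2 x}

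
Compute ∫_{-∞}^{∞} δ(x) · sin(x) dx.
0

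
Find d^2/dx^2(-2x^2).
-4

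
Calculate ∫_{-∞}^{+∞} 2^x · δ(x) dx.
1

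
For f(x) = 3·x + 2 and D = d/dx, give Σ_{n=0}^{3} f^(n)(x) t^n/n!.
3 t + 3 x + 2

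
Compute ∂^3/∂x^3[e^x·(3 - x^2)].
\left(- x^{2} - 6 x - 3\right) e^{x}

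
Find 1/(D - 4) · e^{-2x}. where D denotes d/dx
- \frac{e^{- 2 x}}{6}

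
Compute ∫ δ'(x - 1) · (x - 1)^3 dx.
0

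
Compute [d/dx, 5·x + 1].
5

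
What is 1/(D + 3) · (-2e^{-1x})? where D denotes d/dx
- e^{- x}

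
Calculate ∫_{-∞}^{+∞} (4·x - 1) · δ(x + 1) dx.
-5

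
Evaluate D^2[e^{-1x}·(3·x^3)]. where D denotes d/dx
3 x \left(x^{2} - 6 x + 6\right) e^{- x}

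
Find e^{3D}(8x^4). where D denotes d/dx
8 x^{4} + 96 x^{3} + 432 x^{2} + 864 x + 648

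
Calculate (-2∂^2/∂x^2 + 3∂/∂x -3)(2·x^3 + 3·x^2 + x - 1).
- 6 x^{3} + 9 x^{2} - 9 x - 6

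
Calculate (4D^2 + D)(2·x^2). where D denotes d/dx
4 x + 16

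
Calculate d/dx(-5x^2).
- 10 x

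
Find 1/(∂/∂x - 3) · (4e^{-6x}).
- \frac{4 e^{- 6 x}}{9}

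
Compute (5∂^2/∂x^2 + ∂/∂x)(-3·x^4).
12 x^{2} \left(- x - 15\right)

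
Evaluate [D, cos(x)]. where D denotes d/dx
- \sin{\left(x \right)}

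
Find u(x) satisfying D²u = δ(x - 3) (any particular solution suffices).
\frac{|x - 3|}{2}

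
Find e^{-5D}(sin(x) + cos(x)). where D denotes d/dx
\sqrt{2} \cos{\left(- x + \frac{\pi}{4} + 5 \right)}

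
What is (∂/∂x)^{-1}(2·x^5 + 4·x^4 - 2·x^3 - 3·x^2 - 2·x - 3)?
\frac{x^{6}}{3} + \frac{4 x^{5}}{5} - \frac{x^{4}}{2} - x^{3} - x^{2} - 3 x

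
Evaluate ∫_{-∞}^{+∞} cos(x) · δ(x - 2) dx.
\cos{\left(2 \right)}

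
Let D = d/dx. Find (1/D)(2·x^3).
\frac{x^{4}}{2}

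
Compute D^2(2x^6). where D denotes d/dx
60 x^{4}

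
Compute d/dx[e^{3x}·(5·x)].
\left(15 x + 5\right) e^{3 x}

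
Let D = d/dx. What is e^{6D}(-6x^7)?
- 6 x^{7} - 252 x^{6} - 4536 x^{5} - 45360 x^{4} - 272160 x^{3} - 979776 x^{2} - 1959552 x - 1679616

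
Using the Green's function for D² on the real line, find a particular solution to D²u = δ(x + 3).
\frac{|x + 3|}{2}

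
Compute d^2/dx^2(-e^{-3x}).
- 9 e^{- 3 x}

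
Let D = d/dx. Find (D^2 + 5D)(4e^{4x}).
144 e^{4 x}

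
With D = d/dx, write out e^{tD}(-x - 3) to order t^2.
- t - x - 3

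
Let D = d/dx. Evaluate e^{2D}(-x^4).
- x^{4} - 8 x^{3} - 24 x^{2} - 32 x - 16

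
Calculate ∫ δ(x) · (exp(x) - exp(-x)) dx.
0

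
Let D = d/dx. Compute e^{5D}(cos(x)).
\cos{\left(x + 5 \right)}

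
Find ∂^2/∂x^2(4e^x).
4 e^{x}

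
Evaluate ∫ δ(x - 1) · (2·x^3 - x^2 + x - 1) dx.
1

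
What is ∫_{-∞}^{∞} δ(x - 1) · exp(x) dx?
e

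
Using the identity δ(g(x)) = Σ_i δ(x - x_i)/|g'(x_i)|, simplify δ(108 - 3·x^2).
\frac{\delta(x - 6) + \delta(x + 6)}{36}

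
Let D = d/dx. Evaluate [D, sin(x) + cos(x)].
- \sin{\left(x \right)} + \cos{\left(x \right)}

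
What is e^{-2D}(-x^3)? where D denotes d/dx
- x^{3} + 6 x^{2} - 12 x + 8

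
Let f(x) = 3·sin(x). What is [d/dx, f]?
3 \cos{\left(x \right)}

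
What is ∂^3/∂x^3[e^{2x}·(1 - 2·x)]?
16 \left(- x - 1\right) e^{2 x}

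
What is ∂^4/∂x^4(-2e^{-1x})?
- 2 e^{- x}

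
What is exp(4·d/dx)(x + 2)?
x + 6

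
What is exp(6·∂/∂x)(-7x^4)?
- 7 x^{4} - 168 x^{3} - 1512 x^{2} - 6048 x - 9072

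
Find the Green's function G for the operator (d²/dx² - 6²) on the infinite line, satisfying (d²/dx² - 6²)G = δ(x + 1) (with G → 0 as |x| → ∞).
-\frac{e^{-6|x + 1|}}{12}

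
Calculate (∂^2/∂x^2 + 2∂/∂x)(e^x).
3 e^{x}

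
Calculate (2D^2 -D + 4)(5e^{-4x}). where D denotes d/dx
200 e^{- 4 x}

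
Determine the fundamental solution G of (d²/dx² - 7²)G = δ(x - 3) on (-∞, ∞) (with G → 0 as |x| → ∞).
-\frac{e^{-7|x - 3|}}{14}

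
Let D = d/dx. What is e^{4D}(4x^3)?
4 x^{3} + 48 x^{2} + 192 x + 256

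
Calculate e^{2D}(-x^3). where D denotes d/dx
- x^{3} - 6 x^{2} - 12 x - 8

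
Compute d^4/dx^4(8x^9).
24192 x^{5}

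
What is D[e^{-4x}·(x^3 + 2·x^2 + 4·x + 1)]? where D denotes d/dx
x \left(- 4 x^{2} - 5 x - 12\right) e^{- 4 x}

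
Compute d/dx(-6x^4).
- 24 x^{3}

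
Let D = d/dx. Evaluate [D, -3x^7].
- 21 x^{6}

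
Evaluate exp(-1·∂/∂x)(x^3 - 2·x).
x^{3} - 3 x^{2} + x + 1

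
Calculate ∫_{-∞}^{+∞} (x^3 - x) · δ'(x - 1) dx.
-2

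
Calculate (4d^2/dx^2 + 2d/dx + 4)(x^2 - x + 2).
4 x^{2} + 14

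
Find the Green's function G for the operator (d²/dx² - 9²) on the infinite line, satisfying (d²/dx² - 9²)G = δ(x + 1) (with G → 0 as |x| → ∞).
-\frac{e^{-9|x + 1|}}{18}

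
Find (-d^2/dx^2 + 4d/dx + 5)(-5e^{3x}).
- 40 e^{3 x}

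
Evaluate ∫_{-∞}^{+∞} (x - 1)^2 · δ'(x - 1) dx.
0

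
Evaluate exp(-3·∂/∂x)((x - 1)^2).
x^{2} - 8 x + 16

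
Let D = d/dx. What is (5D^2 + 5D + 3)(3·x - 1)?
9 x + 12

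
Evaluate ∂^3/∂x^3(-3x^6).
- 360 x^{3}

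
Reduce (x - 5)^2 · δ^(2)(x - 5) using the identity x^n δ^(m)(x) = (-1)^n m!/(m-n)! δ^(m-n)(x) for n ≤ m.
2\delta(x - 5)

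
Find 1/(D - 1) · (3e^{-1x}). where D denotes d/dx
- \frac{3 e^{- x}}{2}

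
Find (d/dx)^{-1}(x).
\frac{x^{2}}{2}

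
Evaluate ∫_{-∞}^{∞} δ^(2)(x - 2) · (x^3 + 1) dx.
12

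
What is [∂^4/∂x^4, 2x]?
8\frac{d^{3}}{dx^{3}}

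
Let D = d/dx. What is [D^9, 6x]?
54D^{8}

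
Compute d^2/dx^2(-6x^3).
- 36 x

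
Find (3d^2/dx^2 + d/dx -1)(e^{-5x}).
69 e^{- 5 x}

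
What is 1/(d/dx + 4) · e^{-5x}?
- e^{- 5 x}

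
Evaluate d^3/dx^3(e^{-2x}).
- 8 e^{- 2 x}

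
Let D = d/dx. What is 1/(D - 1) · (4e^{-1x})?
- 2 e^{- x}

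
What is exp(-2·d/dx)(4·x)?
4 x - 8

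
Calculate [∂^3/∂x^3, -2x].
-6\frac{d^{2}}{dx^{2}}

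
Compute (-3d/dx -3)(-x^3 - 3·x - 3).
3 x^{3} + 9 x^{2} + 9 x + 18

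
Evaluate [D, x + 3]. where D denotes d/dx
1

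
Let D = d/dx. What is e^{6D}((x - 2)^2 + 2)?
x^{2} + 8 x + 18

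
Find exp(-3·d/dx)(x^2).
x^{2} - 6 x + 9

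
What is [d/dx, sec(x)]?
\tan{\left(x \right)} \sec{\left(x \right)}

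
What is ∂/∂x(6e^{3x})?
18 e^{3 x}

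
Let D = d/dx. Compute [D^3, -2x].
-6D^{2}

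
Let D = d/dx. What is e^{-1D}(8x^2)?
8 x^{2} - 16 x + 8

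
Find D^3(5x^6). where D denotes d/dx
600 x^{3}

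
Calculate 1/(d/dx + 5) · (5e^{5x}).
\frac{e^{5 x}}{2}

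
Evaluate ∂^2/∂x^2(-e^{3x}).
- 9 e^{3 x}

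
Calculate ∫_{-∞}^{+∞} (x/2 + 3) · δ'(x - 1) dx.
- \frac{1}{2}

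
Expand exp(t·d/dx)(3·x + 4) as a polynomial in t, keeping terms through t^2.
3 t + 3 x + 4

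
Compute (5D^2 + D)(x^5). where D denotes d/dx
5 x^{3} \left(x + 20\right)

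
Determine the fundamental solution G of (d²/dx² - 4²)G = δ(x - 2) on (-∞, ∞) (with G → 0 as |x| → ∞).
-\frac{e^{-4|x - 2|}}{8}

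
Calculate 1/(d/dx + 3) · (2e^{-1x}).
e^{- x}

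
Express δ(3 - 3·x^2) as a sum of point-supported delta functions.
\frac{\delta(x - 1) + \delta(x + 1)}{6}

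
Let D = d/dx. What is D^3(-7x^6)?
- 840 x^{3}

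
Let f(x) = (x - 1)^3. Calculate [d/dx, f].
3 \left(x - 1\right)^{2}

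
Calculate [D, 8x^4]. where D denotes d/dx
32 x^{3}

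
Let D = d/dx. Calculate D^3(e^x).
e^{x}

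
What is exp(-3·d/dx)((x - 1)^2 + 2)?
x^{2} - 8 x + 18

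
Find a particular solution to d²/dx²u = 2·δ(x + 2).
|x + 2|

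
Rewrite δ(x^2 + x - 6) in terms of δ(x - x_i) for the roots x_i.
\frac{\delta(x - 2) + \delta(x + 3)}{5}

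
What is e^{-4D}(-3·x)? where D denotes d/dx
12 - 3 x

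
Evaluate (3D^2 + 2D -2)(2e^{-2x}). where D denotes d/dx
12 e^{- 2 x}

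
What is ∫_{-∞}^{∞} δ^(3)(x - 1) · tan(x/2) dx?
- \tan^{2}{\left(\frac{1}{2} \right)} - \frac{1}{4} - \frac{3 \tan^{4}{\left(\frac{1}{2} \right)}}{4}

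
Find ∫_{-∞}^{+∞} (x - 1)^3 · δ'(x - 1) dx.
0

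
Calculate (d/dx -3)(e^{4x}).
e^{4 x}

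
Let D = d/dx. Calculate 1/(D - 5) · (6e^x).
- \frac{3 e^{x}}{2}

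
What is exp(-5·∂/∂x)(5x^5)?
5 x^{5} - 125 x^{4} + 1250 x^{3} - 6250 x^{2} + 15625 x - 15625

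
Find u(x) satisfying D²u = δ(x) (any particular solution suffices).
\frac{|x|}{2}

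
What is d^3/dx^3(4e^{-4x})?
- 256 e^{- 4 x}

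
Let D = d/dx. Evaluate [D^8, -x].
-8D^{7}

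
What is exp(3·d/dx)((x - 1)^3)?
x^{3} + 6 x^{2} + 12 x + 8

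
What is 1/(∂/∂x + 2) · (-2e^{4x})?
- \frac{e^{4 x}}{3}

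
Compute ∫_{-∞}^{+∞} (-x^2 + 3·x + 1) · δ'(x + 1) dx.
-5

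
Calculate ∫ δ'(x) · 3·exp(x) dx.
-3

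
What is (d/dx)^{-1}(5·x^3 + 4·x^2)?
\frac{5 x^{4}}{4} + \frac{4 x^{3}}{3}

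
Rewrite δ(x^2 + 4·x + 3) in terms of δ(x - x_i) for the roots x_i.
\frac{\delta(x + 3) + \delta(x + 1)}{2}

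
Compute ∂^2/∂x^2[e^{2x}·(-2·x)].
8 \left(- x - 1\right) e^{2 x}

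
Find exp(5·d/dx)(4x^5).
4 x^{5} + 100 x^{4} + 1000 x^{3} + 5000 x^{2} + 12500 x + 12500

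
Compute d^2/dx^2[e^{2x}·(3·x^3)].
6 x \left(2 x^{2} + 6 x + 3\right) e^{2 x}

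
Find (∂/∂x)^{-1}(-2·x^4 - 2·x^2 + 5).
- \frac{2 x^{5}}{5} - \frac{2 x^{3}}{3} + 5 x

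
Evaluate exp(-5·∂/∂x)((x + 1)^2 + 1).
x^{2} - 8 x + 17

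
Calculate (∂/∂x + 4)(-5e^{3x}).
- 35 e^{3 x}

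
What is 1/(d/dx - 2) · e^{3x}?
e^{3 x}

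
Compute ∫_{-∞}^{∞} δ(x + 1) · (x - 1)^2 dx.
4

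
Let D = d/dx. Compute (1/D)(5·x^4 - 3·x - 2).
x^{5} - \frac{3 x^{2}}{2} - 2 x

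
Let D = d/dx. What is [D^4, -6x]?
-24D^{3}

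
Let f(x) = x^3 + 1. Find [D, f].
3 x^{2}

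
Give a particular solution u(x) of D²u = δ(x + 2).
\frac{|x + 2|}{2}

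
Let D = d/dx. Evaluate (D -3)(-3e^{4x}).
- 3 e^{4 x}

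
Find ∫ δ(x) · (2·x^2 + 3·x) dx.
0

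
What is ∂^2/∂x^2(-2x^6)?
- 60 x^{4}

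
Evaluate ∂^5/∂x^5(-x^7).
- 2520 x^{2}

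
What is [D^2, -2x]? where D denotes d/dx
-4D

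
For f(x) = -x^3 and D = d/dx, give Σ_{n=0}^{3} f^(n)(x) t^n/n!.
- t^{3} - 3 t^{2} x - 3 t x^{2} - x^{3}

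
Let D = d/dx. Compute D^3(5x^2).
0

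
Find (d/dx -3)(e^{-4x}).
- 7 e^{- 4 x}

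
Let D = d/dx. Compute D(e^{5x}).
5 e^{5 x}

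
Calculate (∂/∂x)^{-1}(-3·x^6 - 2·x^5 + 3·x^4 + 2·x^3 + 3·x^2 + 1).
- \frac{3 x^{7}}{7} - \frac{x^{6}}{3} + \frac{3 x^{5}}{5} + \frac{x^{4}}{2} + x^{3} + x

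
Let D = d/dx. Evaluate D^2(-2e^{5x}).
- 50 e^{5 x}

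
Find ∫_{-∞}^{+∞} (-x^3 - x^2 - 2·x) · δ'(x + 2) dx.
10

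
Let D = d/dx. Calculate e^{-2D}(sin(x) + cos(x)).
\sqrt{2} \cos{\left(- x + \frac{\pi}{4} + 2 \right)}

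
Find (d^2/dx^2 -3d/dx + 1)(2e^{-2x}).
22 e^{- 2 x}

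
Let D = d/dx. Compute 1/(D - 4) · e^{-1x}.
- \frac{e^{- x}}{5}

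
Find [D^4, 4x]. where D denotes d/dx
16D^{3}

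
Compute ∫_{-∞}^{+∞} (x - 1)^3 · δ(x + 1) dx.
-8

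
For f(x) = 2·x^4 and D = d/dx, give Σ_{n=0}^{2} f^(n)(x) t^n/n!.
2 x^{2} \left(6 t^{2} + 4 t x + x^{2}\right)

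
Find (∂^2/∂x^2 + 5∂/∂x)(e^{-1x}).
- 4 e^{- x}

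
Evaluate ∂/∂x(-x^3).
- 3 x^{2}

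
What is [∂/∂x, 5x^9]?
45 x^{8}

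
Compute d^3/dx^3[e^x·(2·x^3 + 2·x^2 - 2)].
2 \left(x^{3} + 10 x^{2} + 24 x + 11\right) e^{x}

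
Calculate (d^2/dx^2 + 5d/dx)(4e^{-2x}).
- 24 e^{- 2 x}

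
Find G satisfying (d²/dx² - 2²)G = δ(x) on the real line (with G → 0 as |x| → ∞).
-\frac{e^{-2|x|}}{4}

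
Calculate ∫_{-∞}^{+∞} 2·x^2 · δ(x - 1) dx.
2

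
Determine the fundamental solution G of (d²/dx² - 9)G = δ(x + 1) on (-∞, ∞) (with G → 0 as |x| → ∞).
-\frac{e^{-3|x + 1|}}{6}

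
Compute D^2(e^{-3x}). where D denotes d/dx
9 e^{- 3 x}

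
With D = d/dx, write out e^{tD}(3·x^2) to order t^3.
3 t^{2} + 6 t x + 3 x^{2}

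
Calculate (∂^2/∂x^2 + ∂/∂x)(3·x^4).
12 x^{2} \left(x + 3\right)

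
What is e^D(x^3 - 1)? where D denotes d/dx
x \left(x^{2} + 3 x + 3\right)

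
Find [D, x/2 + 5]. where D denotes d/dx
\frac{1}{2}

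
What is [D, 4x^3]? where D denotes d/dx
12 x^{2}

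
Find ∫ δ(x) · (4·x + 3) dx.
3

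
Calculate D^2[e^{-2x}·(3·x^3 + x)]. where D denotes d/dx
2 \left(6 x^{3} - 18 x^{2} + 11 x - 2\right) e^{- 2 x}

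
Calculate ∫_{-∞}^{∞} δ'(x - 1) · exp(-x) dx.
e^{-1}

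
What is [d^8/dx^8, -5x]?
-40\frac{d^{7}}{dx^{7}}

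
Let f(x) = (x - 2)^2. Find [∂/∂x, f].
2 x - 4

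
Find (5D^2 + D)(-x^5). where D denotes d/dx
5 x^{3} \left(- x - 20\right)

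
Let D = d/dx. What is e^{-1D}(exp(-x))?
e^{1 - x}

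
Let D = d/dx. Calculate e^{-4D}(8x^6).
8 x^{6} - 192 x^{5} + 1920 x^{4} - 10240 x^{3} + 30720 x^{2} - 49152 x + 32768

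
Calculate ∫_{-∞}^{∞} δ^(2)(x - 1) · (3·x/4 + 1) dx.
0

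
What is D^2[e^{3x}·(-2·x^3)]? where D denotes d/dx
- 6 x \left(3 x^{2} + 6 x + 2\right) e^{3 x}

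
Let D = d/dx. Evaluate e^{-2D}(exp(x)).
e^{x - 2}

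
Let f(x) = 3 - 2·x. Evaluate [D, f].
-2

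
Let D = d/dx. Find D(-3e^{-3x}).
9 e^{- 3 x}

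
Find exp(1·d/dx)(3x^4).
3 x^{4} + 12 x^{3} + 18 x^{2} + 12 x + 3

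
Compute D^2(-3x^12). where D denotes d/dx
- 396 x^{10}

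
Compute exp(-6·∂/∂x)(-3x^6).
- 3 x^{6} + 108 x^{5} - 1620 x^{4} + 12960 x^{3} - 58320 x^{2} + 139968 x - 139968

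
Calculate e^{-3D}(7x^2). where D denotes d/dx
7 x^{2} - 42 x + 63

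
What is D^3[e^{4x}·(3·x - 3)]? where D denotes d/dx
\left(192 x - 48\right) e^{4 x}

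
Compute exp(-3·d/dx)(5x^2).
5 x^{2} - 30 x + 45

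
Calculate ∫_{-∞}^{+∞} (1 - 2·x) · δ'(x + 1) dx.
2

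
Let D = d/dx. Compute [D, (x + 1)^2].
2 x + 2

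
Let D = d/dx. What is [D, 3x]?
3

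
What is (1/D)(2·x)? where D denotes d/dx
x^{2}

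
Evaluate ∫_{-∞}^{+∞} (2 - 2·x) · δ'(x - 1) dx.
2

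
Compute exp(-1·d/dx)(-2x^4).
- 2 x^{4} + 8 x^{3} - 12 x^{2} + 8 x - 2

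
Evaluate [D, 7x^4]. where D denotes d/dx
28 x^{3}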